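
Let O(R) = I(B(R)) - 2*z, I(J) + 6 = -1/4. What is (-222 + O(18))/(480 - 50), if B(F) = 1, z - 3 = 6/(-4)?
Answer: -185/344 ≈ -0.53779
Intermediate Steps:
z = 3/2 (z = 3 + 6/(-4) = 3 + 6*(-¼) = 3 - 3/2 = 3/2 ≈ 1.5000)
I(J) = -25/4 (I(J) = -6 - 1/4 = -6 - 1*¼ = -6 - ¼ = -25/4)
O(R) = -37/4 (O(R) = -25/4 - 2*3/2 = -25/4 - 3 = -37/4)
(-222 + O(18))/(480 - 50) = (-222 - 37/4)/(480 - 50) = -925/4/430 = -925/4*1/430 = -185/344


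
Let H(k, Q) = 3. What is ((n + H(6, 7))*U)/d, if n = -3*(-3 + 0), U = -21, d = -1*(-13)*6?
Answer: -42/13 ≈ -3.2308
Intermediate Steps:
d = 78 (d = 13*6 = 78)
n = 9 (n = -3*(-3) = 9)
((n + H(6, 7))*U)/d = ((9 + 3)*(-21))/78 = (12*(-21))*(1/78) = -252*1/78 = -42/13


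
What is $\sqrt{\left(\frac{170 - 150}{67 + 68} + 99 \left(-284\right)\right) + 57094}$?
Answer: $\frac{\sqrt{2347230}}{9} \approx 170.23$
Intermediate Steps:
$\sqrt{\left(\frac{170 - 150}{67 + 68} + 99 \left(-284\right)\right) + 57094} = \sqrt{\left(\frac{20}{135} - 28116\right) + 57094} = \sqrt{\left(20 \cdot \frac{1}{135} - 28116\right) + 57094} = \sqrt{\left(\frac{4}{27} - 28116\right) + 57094} = \sqrt{- \frac{759128}{27} + 57094} = \sqrt{\frac{782410}{27}} = \frac{\sqrt{2347230}}{9}$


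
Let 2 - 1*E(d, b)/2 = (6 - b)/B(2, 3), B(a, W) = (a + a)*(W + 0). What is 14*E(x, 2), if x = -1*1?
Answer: 140/3 ≈ 46.667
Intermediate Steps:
B(a, W) = 2*W*a (B(a, W) = (2*a)*W = 2*W*a)
x = -1
E(d, b) = 3 + b/6 (E(d, b) = 4 - 2*(6 - b)/(2*3*2) = 4 - 2*(6 - b)/12 = 4 - 2*(½ - b/12) = 4 + (-1 + b/6) = 3 + b/6)
14*E(x, 2) = 14*(3 + (⅙)*2) = 14*(3 + ⅓) = 14*(10/3) = 140/3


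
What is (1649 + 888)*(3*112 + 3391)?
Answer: 9455399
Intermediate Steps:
(1649 + 888)*(3*112 + 3391) = 2537*(336 + 3391) = 2537*3727 = 9455399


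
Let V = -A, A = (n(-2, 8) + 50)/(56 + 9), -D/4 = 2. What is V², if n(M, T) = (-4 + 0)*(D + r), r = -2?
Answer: 324/169 ≈ 1.9172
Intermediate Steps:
D = -8 (D = -4*2 = -8)
n(M, T) = 40 (n(M, T) = (-4 + 0)*(-8 - 2) = -4*(-10) = 40)
A = 18/13 (A = (40 + 50)/(56 + 9) = 90/65 = 90*(1/65) = 18/13 ≈ 1.3846)
V = -18/13 (V = -1*18/13 = -18/13 ≈ -1.3846)
V² = (-18/13)² = 324/169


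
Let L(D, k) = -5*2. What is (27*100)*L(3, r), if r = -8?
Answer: -27000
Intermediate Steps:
L(D, k) = -10
(27*100)*L(3, r) = (27*100)*(-10) = 2700*(-10) = -27000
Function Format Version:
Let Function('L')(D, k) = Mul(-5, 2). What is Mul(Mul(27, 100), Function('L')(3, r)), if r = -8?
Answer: -27000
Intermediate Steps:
Function('L')(D, k) = -10
Mul(Mul(27, 100), Function('L')(3, r)) = Mul(Mul(27, 100), -10) = Mul(2700, -10) = -27000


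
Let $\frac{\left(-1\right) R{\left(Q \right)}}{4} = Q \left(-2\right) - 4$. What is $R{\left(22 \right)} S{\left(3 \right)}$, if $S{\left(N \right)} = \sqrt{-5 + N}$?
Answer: $192 i \sqrt{2} \approx 271.53 i$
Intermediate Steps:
$R{\left(Q \right)} = 16 + 8 Q$ ($R{\left(Q \right)} = - 4 \left(Q \left(-2\right) - 4\right) = - 4 \left(- 2 Q - 4\right) = - 4 \left(-4 - 2 Q\right) = 16 + 8 Q$)
$R{\left(22 \right)} S{\left(3 \right)} = \left(16 + 8 \cdot 22\right) \sqrt{-5 + 3} = \left(16 + 176\right) \sqrt{-2} = 192 i \sqrt{2}$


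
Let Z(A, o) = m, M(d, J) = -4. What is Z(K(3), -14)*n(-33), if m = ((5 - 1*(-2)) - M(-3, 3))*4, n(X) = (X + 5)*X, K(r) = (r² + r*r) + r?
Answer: 40656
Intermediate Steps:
K(r) = r + 2*r² (K(r) = (r² + r²) + r = 2*r² + r = r + 2*r²)
n(X) = X*(5 + X) (n(X) = (5 + X)*X = X*(5 + X))
m = 44 (m = ((5 - 1*(-2)) - 1*(-4))*4 = ((5 + 2) + 4)*4 = (7 + 4)*4 = 11*4 = 44)
Z(A, o) = 44
Z(K(3), -14)*n(-33) = 44*(-33*(5 - 33)) = 44*(-33*(-28)) = 44*924 = 40656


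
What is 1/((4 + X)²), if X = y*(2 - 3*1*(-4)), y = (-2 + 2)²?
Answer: 1/16 ≈ 0.062500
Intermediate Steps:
y = 0 (y = 0² = 0)
X = 0 (X = 0*(2 - 3*1*(-4)) = 0*(2 - 3*(-4)) = 0*(2 + 12) = 0*14 = 0)
1/((4 + X)²) = 1/((4 + 0)²) = 1/(4²) = 1/16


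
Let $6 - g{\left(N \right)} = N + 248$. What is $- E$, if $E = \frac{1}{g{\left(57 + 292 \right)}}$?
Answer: $\frac{1}{591} \approx 0.001692$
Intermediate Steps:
$g{\left(N \right)} = -242 - N$ ($g{\left(N \right)} = 6 - \left(N + 248\right) = 6 - \left(248 + N\right) = -242 - N$)
$E = - \frac{1}{591}$ ($E = \frac{1}{-242 - \left(57 + 292\right)} = \frac{1}{-242 - 349} = \frac{1}{-591} = - \frac{1}{591} \approx -0.001692$)
$- E = \left(-1\right) \left(- \frac{1}{591}\right) = \frac{1}{591}$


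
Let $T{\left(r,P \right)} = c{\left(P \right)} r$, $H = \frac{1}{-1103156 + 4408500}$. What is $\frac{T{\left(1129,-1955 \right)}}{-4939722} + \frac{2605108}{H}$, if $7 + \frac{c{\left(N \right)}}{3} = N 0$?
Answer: $\frac{14178283334539965151}{1646574} \approx 8.6108 \cdot 10^{12}$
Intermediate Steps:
$c{\left(N \right)} = -21$ ($c{\left(N \right)} = -21 + 3 N 0 = -21 + 3 \cdot 0 = -21 + 0 = -21$)
$H = \frac{1}{3305344} \approx 3.0254 \cdot 10^{-7}$
$T{\left(r,P \right)} = - 21 r$
$\frac{T{\left(1129,-1955 \right)}}{-4939722} + \frac{2605108}{H} = \frac{\left(-21\right) 1129}{-4939722} + 2605108 \frac{1}{\frac{1}{3305344}} = \left(-23709\right) \left(- \frac{1}{4939722}\right) + 2605108 \cdot 3305344 = \frac{7903}{1646574} + 8610778097152 = \frac{14178283334539965151}{1646574}$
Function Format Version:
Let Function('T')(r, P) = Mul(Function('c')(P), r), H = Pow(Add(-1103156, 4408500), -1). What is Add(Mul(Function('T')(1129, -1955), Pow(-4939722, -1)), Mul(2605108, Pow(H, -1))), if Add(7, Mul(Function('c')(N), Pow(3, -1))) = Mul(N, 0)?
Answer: Rational(14178283334539965151, 1646574) ≈ 8.6108e+12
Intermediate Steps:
Function('c')(N) = -21 (Function('c')(N) = Add(-21, Mul(3, Mul(N, 0))) = Add(-21, Mul(3, 0)) = Add(-21, 0) = -21)
H = Rational(1, 3305344) (H = Pow(3305344, -1) = Rational(1, 3305344) ≈ 3.0254e-7)
Function('T')(r, P) = Mul(-21, r)
Add(Mul(Function('T')(1129, -1955), Pow(-4939722, -1)), Mul(2605108, Pow(H, -1))) = Add(Mul(Mul(-21, 1129), Pow(-4939722, -1)), Mul(2605108, Pow(Rational(1, 3305344), -1))) = Add(Mul(-23709, Rational(-1, 4939722)), Mul(2605108, 3305344)) = Add(Rational(7903, 1646574), 8610778097152) = Rational(14178283334539965151, 1646574)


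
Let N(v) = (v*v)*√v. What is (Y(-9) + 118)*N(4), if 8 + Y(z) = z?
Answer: 3232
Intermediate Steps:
Y(z) = -8 + z
N(v) = v^(5/2) (N(v) = v²*√v = v^(5/2))
(Y(-9) + 118)*N(4) = ((-8 - 9) + 118)*4^(5/2) = (-17 + 118)*32 = 101*32 = 3232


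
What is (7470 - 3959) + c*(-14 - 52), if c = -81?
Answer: 8857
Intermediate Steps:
(7470 - 3959) + c*(-14 - 52) = (7470 - 3959) - 81*(-14 - 52) = 3511 - 81*(-66) = 3511 + 5346 = 8857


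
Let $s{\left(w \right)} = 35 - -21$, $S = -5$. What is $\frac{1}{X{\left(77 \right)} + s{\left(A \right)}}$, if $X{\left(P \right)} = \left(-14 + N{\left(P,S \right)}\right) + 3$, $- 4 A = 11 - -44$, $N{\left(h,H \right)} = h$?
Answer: $\frac{1}{122} \approx 0.0081967$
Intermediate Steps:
$A = - \frac{55}{4}$ ($A = - \frac{11 - -44}{4} = - \frac{11 + 44}{4} = \left(- \frac{1}{4}\right) 55 = - \frac{55}{4} \approx -13.75$)
$X{\left(P \right)} = -11 + P$ ($X{\left(P \right)} = \left(-14 + P\right) + 3 = -11 + P$)
$s{\left(w \right)} = 56$ ($s{\left(w \right)} = 35 + 21 = 56$)
$\frac{1}{X{\left(77 \right)} + s{\left(A \right)}} = \frac{1}{\left(-11 + 77\right) + 56} = \frac{1}{66 + 56} = \frac{1}{122}$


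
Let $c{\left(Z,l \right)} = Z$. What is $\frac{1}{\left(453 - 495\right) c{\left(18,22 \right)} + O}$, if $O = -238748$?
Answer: $- \frac{1}{239504} \approx -4.1753 \cdot 10^{-6}$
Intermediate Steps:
$\frac{1}{\left(453 - 495\right) c{\left(18,22 \right)} + O} = \frac{1}{\left(453 - 495\right) 18 - 238748} = \frac{1}{\left(-42\right) 18 - 238748} = \frac{1}{-756 - 238748} = \frac{1}{-239504} = - \frac{1}{239504}$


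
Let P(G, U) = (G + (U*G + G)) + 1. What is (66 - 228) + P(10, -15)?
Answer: -291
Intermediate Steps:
P(G, U) = 1 + 2*G + G*U (P(G, U) = (G + (G*U + G)) + 1 = (G + (G + G*U)) + 1 = (2*G + G*U) + 1 = 1 + 2*G + G*U)
(66 - 228) + P(10, -15) = (66 - 228) + (1 + 2*10 + 10*(-15)) = -162 + (1 + 20 - 150) = -162 - 129 = -291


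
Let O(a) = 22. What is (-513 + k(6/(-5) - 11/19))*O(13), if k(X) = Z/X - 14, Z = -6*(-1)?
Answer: -1971926/169 ≈ -11668.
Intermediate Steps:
Z = 6
k(X) = -14 + 6/X (k(X) = 6/X - 14 = -14 + 6/X)
(-513 + k(6/(-5) - 11/19))*O(13) = (-513 + (-14 + 6/(6/(-5) - 11/19)))*22 = (-513 + (-14 + 6/(6*(-1/5) - 11*1/19)))*22 = (-513 + (-14 + 6/(-6/5 - 11/19)))*22 = (-513 + (-14 + 6/(-169/95)))*22 = (-513 + (-14 + 6*(-95/169)))*22 = (-513 + (-14 - 570/169))*22 = (-513 - 2936/169)*22 = -89633/169*22 = -1971926/169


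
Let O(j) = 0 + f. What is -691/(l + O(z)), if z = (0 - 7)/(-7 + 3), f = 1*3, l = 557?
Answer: -691/560 ≈ -1.2339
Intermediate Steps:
f = 3
z = 7/4 (z = -7/(-4) = -7*(-¼) = 7/4 ≈ 1.7500)
O(j) = 3 (O(j) = 0 + 3 = 3)
-691/(l + O(z)) = -691/(557 + 3) = -691/560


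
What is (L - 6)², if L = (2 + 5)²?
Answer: 1849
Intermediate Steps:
L = 49 (L = 7² = 49)
(L - 6)² = (49 - 6)² = 43² = 1849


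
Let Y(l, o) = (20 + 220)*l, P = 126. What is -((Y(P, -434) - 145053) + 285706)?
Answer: -170893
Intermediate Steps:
Y(l, o) = 240*l
-((Y(P, -434) - 145053) + 285706) = -((240*126 - 145053) + 285706) = -((30240 - 145053) + 285706) = -(-114813 + 285706) = -1*170893 = -170893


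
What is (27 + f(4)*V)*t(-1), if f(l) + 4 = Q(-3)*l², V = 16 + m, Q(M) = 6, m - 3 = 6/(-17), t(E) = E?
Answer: -29623/17 ≈ -1742.5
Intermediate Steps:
m = 45/17 (m = 3 + 6/(-17) = 3 + 6*(-1/17) = 3 - 6/17 = 45/17 ≈ 2.6471)
V = 317/17 (V = 16 + 45/17 = 317/17 ≈ 18.647)
f(l) = -4 + 6*l²
(27 + f(4)*V)*t(-1) = (27 + (-4 + 6*4²)*(317/17))*(-1) = (27 + (-4 + 6*16)*(317/17))*(-1) = (27 + (-4 + 96)*(317/17))*(-1) = (27 + 92*(317/17))*(-1) = (27 + 29164/17)*(-1) = (29623/17)*(-1) = -29623/17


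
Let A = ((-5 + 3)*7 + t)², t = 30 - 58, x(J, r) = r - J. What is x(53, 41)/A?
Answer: -1/147 ≈ -0.0068027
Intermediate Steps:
t = -28
A = 1764 (A = ((-5 + 3)*7 - 28)² = (-2*7 - 28)² = (-14 - 28)² = (-42)² = 1764)
x(53, 41)/A = (41 - 1*53)/1764 = (41 - 53)*(1/1764) = -12*1/1764 = -1/147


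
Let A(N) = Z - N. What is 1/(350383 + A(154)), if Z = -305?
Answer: 1/349924 ≈ 2.8578e-6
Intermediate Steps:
A(N) = -305 - N
1/(350383 + A(154)) = 1/(350383 + (-305 - 1*154)) = 1/(350383 + (-305 - 154)) = 1/(350383 - 459) = 1/349924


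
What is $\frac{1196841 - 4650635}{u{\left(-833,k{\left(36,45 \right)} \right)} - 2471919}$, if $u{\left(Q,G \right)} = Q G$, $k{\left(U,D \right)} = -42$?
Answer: $\frac{3453794}{2436933} \approx 1.4173$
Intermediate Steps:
$u{\left(Q,G \right)} = G Q$
$\frac{1196841 - 4650635}{u{\left(-833,k{\left(36,45 \right)} \right)} - 2471919} = \frac{1196841 - 4650635}{\left(-42\right) \left(-833\right) - 2471919} = - \frac{3453794}{34986 - 2471919} = - \frac{3453794}{-2436933} = \left(-3453794\right) \left(- \frac{1}{2436933}\right) = \frac{3453794}{2436933}$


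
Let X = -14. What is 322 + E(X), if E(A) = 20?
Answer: 342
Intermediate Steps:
322 + E(X) = 322 + 20 = 342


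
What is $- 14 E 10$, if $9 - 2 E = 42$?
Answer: $2310$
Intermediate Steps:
$E = - \frac{33}{2}$ ($E = \frac{9}{2} - 21 = - \frac{33}{2} \approx -16.5$)
$- 14 E 10 = \left(-14\right) \left(- \frac{33}{2}\right) 10 = 231 \cdot 10 = 2310$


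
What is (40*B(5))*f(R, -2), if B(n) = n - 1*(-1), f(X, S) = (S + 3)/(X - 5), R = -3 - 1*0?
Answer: -30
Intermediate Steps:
R = -3 (R = -3 + 0 = -3)
f(X, S) = (3 + S)/(-5 + X)
B(n) = 1 + n (B(n) = n + 1 = 1 + n)
(40*B(5))*f(R, -2) = (40*(1 + 5))*((3 - 2)/(-5 - 3)) = (40*6)*(1/(-8)) = 240*(-1/8*1) = 240*(-1/8) = -30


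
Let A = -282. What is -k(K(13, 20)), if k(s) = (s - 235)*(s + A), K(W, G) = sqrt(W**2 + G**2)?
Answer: -66839 + 517*sqrt(569) ≈ -54507.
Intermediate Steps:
K(W, G) = sqrt(G**2 + W**2)
k(s) = (-282 + s)*(-235 + s) (k(s) = (s - 235)*(s - 282) = (-235 + s)*(-282 + s) = (-282 + s)*(-235 + s))
-k(K(13, 20)) = -(66270 + (sqrt(20**2 + 13**2))**2 - 517*sqrt(20**2 + 13**2)) = -(66270 + (sqrt(400 + 169))**2 - 517*sqrt(400 + 169)) = -(66270 + (sqrt(569))**2 - 517*sqrt(569)) = -(66270 + 569 - 517*sqrt(569)) = -(66839 - 517*sqrt(569)) = -66839 + 517*sqrt(569)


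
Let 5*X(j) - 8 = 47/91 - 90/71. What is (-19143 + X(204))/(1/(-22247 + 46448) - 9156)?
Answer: 2993023728756/1431656517655 ≈ 2.0906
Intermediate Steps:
X(j) = 9367/6461 (X(j) = 8/5 + (47/91 - 90/71)/5 = 8/5 + (⅕)*(-4853/6461) = 8/5 - 4853/32305 = 9367/6461)
(-19143 + X(204))/(1/(-22247 + 46448) - 9156) = (-19143 + 9367/6461)/(1/(-22247 + 46448) - 9156) = -123673556/(6461*(1/24201 - 9156)) = -123673556/(6461*(-221584355/24201)) = -123673556/6461*(-24201/221584355) = 2993023728756/1431656517655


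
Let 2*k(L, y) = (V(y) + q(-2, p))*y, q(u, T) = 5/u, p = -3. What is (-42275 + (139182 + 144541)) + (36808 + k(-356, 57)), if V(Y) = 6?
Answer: 1113423/4 ≈ 2.7836e+5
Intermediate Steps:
k(L, y) = 7*y/4 (k(L, y) = ((6 + 5/(-2))*y)/2 = ((6 + 5*(-1/2))*y)/2 = ((6 - 5/2)*y)/2 = (7*y/2)/2 = 7*y/4)
(-42275 + (139182 + 144541)) + (36808 + k(-356, 57)) = (-42275 + (139182 + 144541)) + (36808 + (7/4)*57) = (-42275 + 283723) + (36808 + 399/4) = 241448 + 147631/4 = 1113423/4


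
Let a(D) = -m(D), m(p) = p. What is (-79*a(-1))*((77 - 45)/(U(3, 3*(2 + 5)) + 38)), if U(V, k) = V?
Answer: -2528/41 ≈ -61.659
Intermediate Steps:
a(D) = -D
(-79*a(-1))*((77 - 45)/(U(3, 3*(2 + 5)) + 38)) = (-(-79)*(-1))*((77 - 45)/(3 + 38)) = (-79*1)*(32/41) = -2528/41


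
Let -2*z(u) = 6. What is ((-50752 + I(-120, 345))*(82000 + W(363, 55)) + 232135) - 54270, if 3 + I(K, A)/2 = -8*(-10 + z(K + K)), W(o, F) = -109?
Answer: -4139412185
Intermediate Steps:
z(u) = -3 (z(u) = -½*6 = -3)
I(K, A) = 202 (I(K, A) = -6 + 2*(-8*(-10 - 3)) = -6 + 2*(-8*(-13)) = -6 + 2*104 = -6 + 208 = 202)
((-50752 + I(-120, 345))*(82000 + W(363, 55)) + 232135) - 54270 = ((-50752 + 202)*(82000 - 109) + 232135) - 54270 = (-50550*81891 + 232135) - 54270 = (-4139590050 + 232135) - 54270 = -4139357915 - 54270 = -4139412185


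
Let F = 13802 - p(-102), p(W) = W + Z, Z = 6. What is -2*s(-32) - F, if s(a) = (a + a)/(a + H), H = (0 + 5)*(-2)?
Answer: -291922/21 ≈ -13901.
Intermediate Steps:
H = -10 (H = 5*(-2) = -10)
s(a) = 2*a/(-10 + a) (s(a) = (a + a)/(a - 10) = (2*a)/(-10 + a) = 2*a/(-10 + a))
p(W) = 6 + W (p(W) = W + 6 = 6 + W)
F = 13898 (F = 13802 - (6 - 102) = 13802 - 1*(-96) = 13802 + 96 = 13898)
-2*s(-32) - F = -4*(-32)/(-10 - 32) - 1*13898 = -4*(-32)/(-42) - 13898 = -4*(-32)*(-1)/42 - 13898 = -2*32/21 - 13898 = -64/21 - 13898 = -291922/21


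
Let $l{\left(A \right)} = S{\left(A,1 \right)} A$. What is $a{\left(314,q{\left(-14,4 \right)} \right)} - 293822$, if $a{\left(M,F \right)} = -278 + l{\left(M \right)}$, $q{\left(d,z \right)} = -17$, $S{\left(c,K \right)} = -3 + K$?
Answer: $-294728$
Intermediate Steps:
$l{\left(A \right)} = - 2 A$ ($l{\left(A \right)} = \left(-3 + 1\right) A = - 2 A$)
$a{\left(M,F \right)} = -278 - 2 M$
$a{\left(314,q{\left(-14,4 \right)} \right)} - 293822 = \left(-278 - 628\right) - 293822 = -906 - 293822 = -294728$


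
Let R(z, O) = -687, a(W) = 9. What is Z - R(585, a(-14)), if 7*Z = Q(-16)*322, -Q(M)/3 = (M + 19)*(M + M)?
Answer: 13935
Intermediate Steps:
Q(M) = -6*M*(19 + M) (Q(M) = -3*(M + 19)*(M + M) = -3*(19 + M)*2*M = -6*M*(19 + M))
Z = 13248 (Z = (-6*(-16)*(19 - 16)*322)/7 = (-6*(-16)*3*322)/7 = (288*322)/7 = (⅐)*92736 = 13248)
Z - R(585, a(-14)) = 13248 - 1*(-687) = 13248 + 687 = 13935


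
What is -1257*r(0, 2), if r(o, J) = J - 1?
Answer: -1257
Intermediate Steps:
r(o, J) = -1 + J
-1257*r(0, 2) = -1257*(-1 + 2) = -1257*1 = -1257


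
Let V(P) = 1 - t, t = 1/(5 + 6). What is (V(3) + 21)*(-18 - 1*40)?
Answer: -13978/11 ≈ -1270.7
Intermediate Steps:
t = 1/11 ≈ 0.090909
V(P) = 10/11 (V(P) = 1 - 1*1/11 = 1 - 1/11 = 10/11)
(V(3) + 21)*(-18 - 1*40) = (10/11 + 21)*(-18 - 1*40) = 241*(-18 - 40)/11 = (241/11)*(-58) = -13978/11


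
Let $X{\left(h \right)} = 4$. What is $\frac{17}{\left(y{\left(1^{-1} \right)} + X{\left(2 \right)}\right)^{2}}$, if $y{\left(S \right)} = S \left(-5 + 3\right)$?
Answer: $\frac{17}{4} \approx 4.25$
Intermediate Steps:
$y{\left(S \right)} = - 2 S$ ($y{\left(S \right)} = S \left(-2\right) = - 2 S$)
$\frac{17}{\left(y{\left(1^{-1} \right)} + X{\left(2 \right)}\right)^{2}} = \frac{17}{\left(- \frac{2}{1} + 4\right)^{2}} = \frac{17}{\left(\left(-2\right) 1 + 4\right)^{2}} = \frac{17}{\left(-2 + 4\right)^{2}} = \frac{17}{2^{2}} = \frac{17}{4}$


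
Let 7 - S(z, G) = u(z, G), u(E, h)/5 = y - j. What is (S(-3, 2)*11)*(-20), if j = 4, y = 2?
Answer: -3740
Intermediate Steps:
u(E, h) = -10 (u(E, h) = 5*(2 - 1*4) = 5*(2 - 4) = 5*(-2) = -10)
S(z, G) = 17 (S(z, G) = 7 - 1*(-10) = 7 + 10 = 17)
(S(-3, 2)*11)*(-20) = (17*11)*(-20) = 187*(-20) = -3740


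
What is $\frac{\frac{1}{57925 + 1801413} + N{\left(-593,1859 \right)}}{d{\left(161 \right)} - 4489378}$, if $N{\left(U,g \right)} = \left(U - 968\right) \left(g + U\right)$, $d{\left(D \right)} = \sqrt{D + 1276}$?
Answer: $\frac{8248047100056216643}{18737027643258487043} + \frac{3674472098387 \sqrt{1437}}{37474055286516974086} \approx 0.4402$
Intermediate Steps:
$d{\left(D \right)} = \sqrt{1276 + D}$
$N{\left(U,g \right)} = \left(-968 + U\right) \left(U + g\right)$
$\frac{\frac{1}{57925 + 1801413} + N{\left(-593,1859 \right)}}{d{\left(161 \right)} - 4489378} = \frac{\frac{1}{57925 + 1801413} - \left(2327875 - 351649\right)}{\sqrt{1276 + 161} - 4489378} = \frac{\frac{1}{1859338} + \left(351649 + 574024 - 1799512 - 1102387\right)}{\sqrt{1437} - 4489378} = \frac{\frac{1}{1859338} - 1976226}{-4489378 + \sqrt{1437}} = - \frac{3674472098387}{1859338 \left(-4489378 + \sqrt{1437}\right)}$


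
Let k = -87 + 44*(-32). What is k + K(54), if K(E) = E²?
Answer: 1421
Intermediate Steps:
k = -1495 (k = -87 - 1408 = -1495)
k + K(54) = -1495 + 54² = -1495 + 2916 = 1421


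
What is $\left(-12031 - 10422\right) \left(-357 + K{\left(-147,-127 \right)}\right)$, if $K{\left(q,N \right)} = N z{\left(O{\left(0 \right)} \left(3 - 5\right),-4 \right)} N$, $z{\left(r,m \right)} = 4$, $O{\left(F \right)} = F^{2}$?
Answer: $-1440562027$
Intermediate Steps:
$K{\left(q,N \right)} = 4 N^{2}$ ($K{\left(q,N \right)} = N 4 N = 4 N N = 4 N^{2}$)
$\left(-12031 - 10422\right) \left(-357 + K{\left(-147,-127 \right)}\right) = \left(-12031 - 10422\right) \left(-357 + 4 \left(-127\right)^{2}\right) = - 22453 \left(-357 + 4 \cdot 16129\right) = - 22453 \left(-357 + 64516\right) = \left(-22453\right) 64159 = -1440562027$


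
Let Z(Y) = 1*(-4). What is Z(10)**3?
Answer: -64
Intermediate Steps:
Z(Y) = -4
Z(10)**3 = (-4)**3 = -64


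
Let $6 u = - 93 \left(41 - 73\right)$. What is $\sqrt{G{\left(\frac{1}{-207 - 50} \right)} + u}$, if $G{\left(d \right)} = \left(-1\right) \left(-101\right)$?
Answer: $\sqrt{597} \approx 24.434$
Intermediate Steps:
$u = 496$ ($u = \frac{\left(-93\right) \left(41 - 73\right)}{6} = \frac{\left(-93\right) \left(-32\right)}{6} = \frac{1}{6} \cdot 2976 = 496$)
$G{\left(d \right)} = 101$
$\sqrt{G{\left(\frac{1}{-207 - 50} \right)} + u} = \sqrt{101 + 496} = \sqrt{597}$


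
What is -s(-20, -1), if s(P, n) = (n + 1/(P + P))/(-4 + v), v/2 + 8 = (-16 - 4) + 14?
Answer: -41/1280 ≈ -0.032031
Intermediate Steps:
v = -28 (v = -16 + 2*((-16 - 4) + 14) = -16 + 2*(-20 + 14) = -16 + 2*(-6) = -16 - 12 = -28)
s(P, n) = -n/32 - 1/(64*P) (s(P, n) = (n + 1/(P + P))/(-4 - 28) = (n + 1/(2*P))/(-32) = (n + 1/(2*P))*(-1/32) = -n/32 - 1/(64*P))
-s(-20, -1) = -(-1/32*(-1) - 1/64/(-20)) = -(1/32 - 1/64*(-1/20)) = -(1/32 + 1/1280) = -1*41/1280 = -41/1280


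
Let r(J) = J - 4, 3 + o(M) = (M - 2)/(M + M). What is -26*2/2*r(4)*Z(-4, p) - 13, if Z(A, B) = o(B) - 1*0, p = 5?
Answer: -13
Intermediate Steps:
o(M) = -3 + (-2 + M)/(2*M) (o(M) = -3 + (M - 2)/(M + M) = -3 + (-2 + M)/((2*M)) = -3 + (-2 + M)*(1/(2*M)) = -3 + (-2 + M)/(2*M))
Z(A, B) = -5/2 - 1/B (Z(A, B) = (-5/2 - 1/B) - 1*0 = (-5/2 - 1/B) + 0 = -5/2 - 1/B)
r(J) = -4 + J
-26*2/2*r(4)*Z(-4, p) - 13 = -26*2/2*(-4 + 4)*(-5/2 - 1/5) - 13 = -26*2*(½)*0*(-5/2 - 1*⅕) - 13 = -26*0*(-5/2 - ⅕) - 13 = -26*0*(-27/10) - 13 = -26*0 - 13 = 0 - 13 = -13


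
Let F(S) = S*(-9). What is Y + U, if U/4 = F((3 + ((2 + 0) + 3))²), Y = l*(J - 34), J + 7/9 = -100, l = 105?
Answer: -49367/3 ≈ -16456.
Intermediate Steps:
J = -907/9 (J = -7/9 - 100 = -907/9 ≈ -100.78)
F(S) = -9*S
Y = -42455/3 (Y = 105*(-907/9 - 34) = 105*(-1213/9) = -42455/3 ≈ -14152.)
U = -2304 (U = 4*(-9*(3 + ((2 + 0) + 3))²) = 4*(-9*(3 + (2 + 3))²) = 4*(-9*(3 + 5)²) = 4*(-9*8²) = 4*(-9*64) = 4*(-576) = -2304)
Y + U = -42455/3 - 2304 = -49367/3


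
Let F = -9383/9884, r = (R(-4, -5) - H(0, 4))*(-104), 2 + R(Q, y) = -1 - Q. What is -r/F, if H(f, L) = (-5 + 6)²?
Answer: 0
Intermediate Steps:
R(Q, y) = -3 - Q (R(Q, y) = -2 + (-1 - Q) = -3 - Q)
H(f, L) = 1 (H(f, L) = 1² = 1)
r = 0 (r = ((-3 - 1*(-4)) - 1*1)*(-104) = ((-3 + 4) - 1)*(-104) = (1 - 1)*(-104) = 0*(-104) = 0)
F = -9383/9884 (F = -9383*1/9884 = -9383/9884 ≈ -0.94931)
-r/F = -0/(-9383/9884) = -0*(-9884)/9383 = -1*0 = 0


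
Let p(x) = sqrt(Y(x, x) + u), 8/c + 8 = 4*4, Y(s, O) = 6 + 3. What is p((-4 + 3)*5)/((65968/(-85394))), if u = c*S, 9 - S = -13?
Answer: -42697*sqrt(31)/32984 ≈ -7.2073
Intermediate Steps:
Y(s, O) = 9
S = 22 (S = 9 - 1*(-13) = 9 + 13 = 22)
c = 1 (c = 8/(-8 + 4*4) = 8/(-8 + 16) = 8/8 = 8*(1/8) = 1)
u = 22 (u = 1*22 = 22)
p(x) = sqrt(31) (p(x) = sqrt(9 + 22) = sqrt(31))
p((-4 + 3)*5)/((65968/(-85394))) = sqrt(31)/((65968/(-85394))) = sqrt(31)/((65968*(-1/85394))) = sqrt(31)/(-32984/42697) = sqrt(31)*(-42697/32984) = -42697*sqrt(31)/32984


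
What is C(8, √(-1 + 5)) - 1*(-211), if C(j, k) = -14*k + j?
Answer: 191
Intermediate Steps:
C(j, k) = j - 14*k
C(8, √(-1 + 5)) - 1*(-211) = (8 - 14*√(-1 + 5)) - 1*(-211) = (8 - 14*√4) + 211 = (8 - 14*2) + 211 = (8 - 28) + 211 = -20 + 211 = 191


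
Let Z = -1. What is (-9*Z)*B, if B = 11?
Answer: 99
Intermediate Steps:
(-9*Z)*B = -9*(-1)*11 = 9*11 = 99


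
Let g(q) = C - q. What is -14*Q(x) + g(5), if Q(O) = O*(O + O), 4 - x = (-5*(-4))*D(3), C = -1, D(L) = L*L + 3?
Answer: -1559494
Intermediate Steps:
D(L) = 3 + L² (D(L) = L² + 3 = 3 + L²)
x = -236 (x = 4 - (-5*(-4))*(3 + 3²) = 4 - 20*(3 + 9) = 4 - 20*12 = 4 - 1*240 = 4 - 240 = -236)
g(q) = -1 - q
Q(O) = 2*O² (Q(O) = O*(2*O) = 2*O²)
-14*Q(x) + g(5) = -28*(-236)² + (-1 - 1*5) = -28*55696 + (-1 - 5) = -14*111392 - 6 = -1559488 - 6 = -1559494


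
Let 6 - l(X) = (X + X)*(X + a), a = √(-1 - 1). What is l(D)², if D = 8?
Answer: 14372 + 3904*I*√2 ≈ 14372.0 + 5521.1*I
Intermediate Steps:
a = I*√2 (a = √(-2) = I*√2 ≈ 1.4142*I)
l(X) = 6 - 2*X*(X + I*√2) (l(X) = 6 - (X + X)*(X + I*√2) = 6 - 2*X*(X + I*√2))
l(D)² = (6 - 2*8² - 2*I*8*√2)² = (6 - 2*64 - 16*I*√2)² = (6 - 128 - 16*I*√2)² = (-122 - 16*I*√2)²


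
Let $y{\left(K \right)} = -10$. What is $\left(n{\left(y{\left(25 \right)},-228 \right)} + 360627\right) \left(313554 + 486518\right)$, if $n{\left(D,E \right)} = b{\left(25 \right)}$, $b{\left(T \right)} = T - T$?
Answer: $288527565144$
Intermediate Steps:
$b{\left(T \right)} = 0$
$n{\left(D,E \right)} = 0$
$\left(n{\left(y{\left(25 \right)},-228 \right)} + 360627\right) \left(313554 + 486518\right) = \left(0 + 360627\right) \left(313554 + 486518\right) = 360627 \cdot 800072 = 288527565144$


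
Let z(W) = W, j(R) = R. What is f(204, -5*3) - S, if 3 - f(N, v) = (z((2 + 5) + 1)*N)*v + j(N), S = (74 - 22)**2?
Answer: 21575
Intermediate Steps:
S = 2704 (S = 52**2 = 2704)
f(N, v) = 3 - N - 8*N*v (f(N, v) = 3 - ((((2 + 5) + 1)*N)*v + N) = 3 - (((7 + 1)*N)*v + N) = 3 - ((8*N)*v + N) = 3 - (8*N*v + N) = 3 - (N + 8*N*v) = 3 + (-N - 8*N*v) = 3 - N - 8*N*v)
f(204, -5*3) - S = (3 - 1*204 - 8*204*(-5*3)) - 1*2704 = (3 - 204 - 8*204*(-15)) - 2704 = (3 - 204 + 24480) - 2704 = 24279 - 2704 = 21575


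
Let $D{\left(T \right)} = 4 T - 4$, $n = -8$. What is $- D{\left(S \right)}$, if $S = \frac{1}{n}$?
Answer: $\frac{9}{2} \approx 4.5$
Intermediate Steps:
$S = - \frac{1}{8}$ ($S = \frac{1}{-8} = - \frac{1}{8} \approx -0.125$)
$D{\left(T \right)} = -4 + 4 T$
$- D{\left(S \right)} = - (-4 + 4 \left(- \frac{1}{8}\right)) = - (-4 - \frac{1}{2}) = \left(-1\right) \left(- \frac{9}{2}\right) = \frac{9}{2}$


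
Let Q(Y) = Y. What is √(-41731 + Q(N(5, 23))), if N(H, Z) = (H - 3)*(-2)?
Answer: I*√41735 ≈ 204.29*I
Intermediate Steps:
N(H, Z) = 6 - 2*H (N(H, Z) = (-3 + H)*(-2) = 6 - 2*H)
√(-41731 + Q(N(5, 23))) = √(-41731 + (6 - 2*5)) = √(-41731 + (6 - 10)) = √(-41731 - 4) = √(-41735) = I*√41735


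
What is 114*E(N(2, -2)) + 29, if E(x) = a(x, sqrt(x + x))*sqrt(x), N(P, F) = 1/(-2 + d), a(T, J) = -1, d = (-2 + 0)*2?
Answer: 29 - 19*I*sqrt(6) ≈ 29.0 - 46.54*I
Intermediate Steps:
d = -4 (d = -2*2 = -4)
N(P, F) = -1/6 (N(P, F) = 1/(-2 - 4) = 1/(-6) = -1/6)
E(x) = -sqrt(x)
114*E(N(2, -2)) + 29 = 114*(-sqrt(-1/6)) + 29 = 114*(-I*sqrt(6)/6) + 29 = -19*I*sqrt(6) + 29 = 29 - 19*I*sqrt(6)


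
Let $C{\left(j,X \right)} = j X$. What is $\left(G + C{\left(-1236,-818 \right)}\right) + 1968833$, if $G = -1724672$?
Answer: $1255209$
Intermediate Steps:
$C{\left(j,X \right)} = X j$
$\left(G + C{\left(-1236,-818 \right)}\right) + 1968833 = \left(-1724672 - -1011048\right) + 1968833 = \left(-1724672 + 1011048\right) + 1968833 = -713624 + 1968833 = 1255209$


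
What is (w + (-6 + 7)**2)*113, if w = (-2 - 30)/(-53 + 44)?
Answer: 4633/9 ≈ 514.78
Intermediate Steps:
w = 32/9 (w = -32/(-9) = -32*(-1/9) = 32/9 ≈ 3.5556)
(w + (-6 + 7)**2)*113 = (32/9 + (-6 + 7)**2)*113 = (32/9 + 1**2)*113 = (32/9 + 1)*113 = (41/9)*113 = 4633/9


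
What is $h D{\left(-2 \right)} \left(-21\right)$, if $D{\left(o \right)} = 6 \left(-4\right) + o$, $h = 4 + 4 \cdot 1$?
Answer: $4368$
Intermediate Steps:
$h = 8$ ($h = 4 + 4 = 8$)
$D{\left(o \right)} = -24 + o$
$h D{\left(-2 \right)} \left(-21\right) = 8 \left(-24 - 2\right) \left(-21\right) = 8 \left(-26\right) \left(-21\right) = \left(-208\right) \left(-21\right) = 4368$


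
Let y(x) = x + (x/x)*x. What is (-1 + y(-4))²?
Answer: 81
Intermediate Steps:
y(x) = 2*x (y(x) = x + 1*x = x + x = 2*x)
(-1 + y(-4))² = (-1 + 2*(-4))² = (-1 - 8)² = (-9)² = 81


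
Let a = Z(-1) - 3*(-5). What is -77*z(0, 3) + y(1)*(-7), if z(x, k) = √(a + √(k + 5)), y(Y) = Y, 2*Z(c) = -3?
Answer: -7 - 77*√(54 + 8*√2)/2 ≈ -318.15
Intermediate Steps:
Z(c) = -3/2 (Z(c) = (½)*(-3) = -3/2)
a = 27/2 (a = -3/2 - 3*(-5) = -3/2 + 15 = 27/2 ≈ 13.500)
z(x, k) = √(27/2 + √(5 + k)) (z(x, k) = √(27/2 + √(k + 5)) = √(27/2 + √(5 + k)))
-77*z(0, 3) + y(1)*(-7) = -77*√(54 + 4*√(5 + 3))/2 + 1*(-7) = -77*√(54 + 4*√8)/2 - 7 = -77*√(54 + 4*(2*√2))/2 - 7 = -77*√(54 + 8*√2)/2 - 7 = -7 - 77*√(54 + 8*√2)/2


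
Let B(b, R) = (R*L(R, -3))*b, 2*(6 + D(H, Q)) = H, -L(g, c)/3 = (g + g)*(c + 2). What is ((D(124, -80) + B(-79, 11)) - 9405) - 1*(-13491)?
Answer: -53212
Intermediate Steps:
L(g, c) = -6*g*(2 + c) (L(g, c) = -3*(g + g)*(c + 2) = -3*2*g*(2 + c) = -6*g*(2 + c))
D(H, Q) = -6 + H/2
B(b, R) = 6*b*R**2 (B(b, R) = (R*(-6*R*(2 - 3)))*b = (R*(-6*R*(-1)))*b = (R*(6*R))*b = (6*R**2)*b = 6*b*R**2)
((D(124, -80) + B(-79, 11)) - 9405) - 1*(-13491) = (((-6 + (1/2)*124) + 6*(-79)*11**2) - 9405) - 1*(-13491) = (((-6 + 62) + 6*(-79)*121) - 9405) + 13491 = ((56 - 57354) - 9405) + 13491 = (-57298 - 9405) + 13491 = -66703 + 13491 = -53212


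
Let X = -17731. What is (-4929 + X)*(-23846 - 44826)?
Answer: 1556107520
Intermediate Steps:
(-4929 + X)*(-23846 - 44826) = (-4929 - 17731)*(-23846 - 44826) = -22660*(-68672) = 1556107520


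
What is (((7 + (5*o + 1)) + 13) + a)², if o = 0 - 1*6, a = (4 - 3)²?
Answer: 64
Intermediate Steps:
a = 1 (a = 1² = 1)
o = -6 (o = 0 - 6 = -6)
(((7 + (5*o + 1)) + 13) + a)² = (((7 + (5*(-6) + 1)) + 13) + 1)² = (((7 + (-30 + 1)) + 13) + 1)² = (((7 - 29) + 13) + 1)² = ((-22 + 13) + 1)² = (-9 + 1)² = (-8)² = 64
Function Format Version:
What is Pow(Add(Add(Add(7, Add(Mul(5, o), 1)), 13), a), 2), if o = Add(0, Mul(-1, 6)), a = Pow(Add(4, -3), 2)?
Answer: 64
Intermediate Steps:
a = 1 (a = Pow(1, 2) = 1)
o = -6 (o = Add(0, -6) = -6)
Pow(Add(Add(Add(7, Add(Mul(5, o), 1)), 13), a), 2) = Pow(Add(Add(Add(7, Add(Mul(5, -6), 1)), 13), 1), 2) = Pow(Add(Add(Add(7, Add(-30, 1)), 13), 1), 2) = Pow(Add(Add(Add(7, -29), 13), 1), 2) = Pow(Add(Add(-22, 13), 1), 2) = Pow(Add(-9, 1), 2) = Pow(-8, 2) = 64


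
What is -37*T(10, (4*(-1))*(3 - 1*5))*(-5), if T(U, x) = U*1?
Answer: 1850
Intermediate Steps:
T(U, x) = U
-37*T(10, (4*(-1))*(3 - 1*5))*(-5) = -37*10*(-5) = -370*(-5) = 1850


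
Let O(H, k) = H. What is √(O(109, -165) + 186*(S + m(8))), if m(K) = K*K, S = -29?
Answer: √6619 ≈ 81.357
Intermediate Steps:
m(K) = K²
√(O(109, -165) + 186*(S + m(8))) = √(109 + 186*(-29 + 8²)) = √(109 + 186*(-29 + 64)) = √(109 + 186*35) = √(109 + 6510) = √6619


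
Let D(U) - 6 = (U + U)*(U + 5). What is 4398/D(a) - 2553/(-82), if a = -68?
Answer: 3708343/117178 ≈ 31.647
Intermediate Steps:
D(U) = 6 + 2*U*(5 + U) (D(U) = 6 + (U + U)*(U + 5) = 6 + (2*U)*(5 + U) = 6 + 2*U*(5 + U))
4398/D(a) - 2553/(-82) = 4398/(6 + 2*(-68)**2 + 10*(-68)) - 2553/(-82) = 4398/(6 + 2*4624 - 680) - 2553*(-1/82) = 4398/(6 + 9248 - 680) + 2553/82 = 4398/8574 + 2553/82 = 4398*(1/8574) + 2553/82 = 733/1429 + 2553/82 = 3708343/117178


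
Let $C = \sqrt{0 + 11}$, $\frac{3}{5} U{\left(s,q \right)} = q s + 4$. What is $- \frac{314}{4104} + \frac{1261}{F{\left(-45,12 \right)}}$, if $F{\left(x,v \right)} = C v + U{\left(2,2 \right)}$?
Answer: $- \frac{19530977}{1623132} + \frac{34047 \sqrt{11}}{3164} \approx 23.656$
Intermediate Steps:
$U{\left(s,q \right)} = \frac{20}{3} + \frac{5 q s}{3}$ ($U{\left(s,q \right)} = \frac{5 \left(q s + 4\right)}{3} = \frac{5 \left(4 + q s\right)}{3} = \frac{20}{3} + \frac{5 q s}{3}$)
$C = \sqrt{11} \approx 3.3166$
$F{\left(x,v \right)} = \frac{40}{3} + v \sqrt{11}$ ($F{\left(x,v \right)} = \sqrt{11} v + \left(\frac{20}{3} + \frac{5}{3} \cdot 2 \cdot 2\right) = v \sqrt{11} + \left(\frac{20}{3} + \frac{20}{3}\right) = v \sqrt{11} + \frac{40}{3} = \frac{40}{3} + v \sqrt{11}$)
$- \frac{314}{4104} + \frac{1261}{F{\left(-45,12 \right)}} = - \frac{314}{4104} + \frac{1261}{\frac{40}{3} + 12 \sqrt{11}} = \left(-314\right) \frac{1}{4104} + \frac{1261}{\frac{40}{3} + 12 \sqrt{11}} = - \frac{157}{2052} + \frac{1261}{\frac{40}{3} + 12 \sqrt{11}}$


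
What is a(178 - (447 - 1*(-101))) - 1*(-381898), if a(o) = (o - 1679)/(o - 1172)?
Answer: 196296255/514 ≈ 3.8190e+5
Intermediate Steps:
a(o) = (-1679 + o)/(-1172 + o)
a(178 - (447 - 1*(-101))) - 1*(-381898) = (-1679 + (178 - (447 - 1*(-101))))/(-1172 + (178 - (447 - 1*(-101)))) - 1*(-381898) = (-1679 + (178 - (447 + 101)))/(-1172 + (178 - (447 + 101))) + 381898 = (-1679 + (178 - 1*548))/(-1172 + (178 - 1*548)) + 381898 = (-1679 + (178 - 548))/(-1172 + (178 - 548)) + 381898 = (-1679 - 370)/(-1172 - 370) + 381898 = -2049/(-1542) + 381898 = -1/1542*(-2049) + 381898 = 683/514 + 381898 = 196296255/514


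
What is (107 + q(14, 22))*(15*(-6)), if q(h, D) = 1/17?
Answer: -163800/17 ≈ -9635.3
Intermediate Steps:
q(h, D) = 1/17
(107 + q(14, 22))*(15*(-6)) = (107 + 1/17)*(15*(-6)) = (1820/17)*(-90) = -163800/17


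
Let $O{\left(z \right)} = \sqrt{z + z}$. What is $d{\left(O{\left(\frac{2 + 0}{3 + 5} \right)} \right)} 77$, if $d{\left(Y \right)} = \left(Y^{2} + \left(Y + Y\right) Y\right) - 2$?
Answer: $- \frac{77}{2} \approx -38.5$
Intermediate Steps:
$O{\left(z \right)} = \sqrt{2} \sqrt{z}$ ($O{\left(z \right)} = \sqrt{2 z} = \sqrt{2} \sqrt{z}$)
$d{\left(Y \right)} = -2 + 3 Y^{2}$ ($d{\left(Y \right)} = \left(Y^{2} + 2 Y Y\right) - 2 = \left(Y^{2} + 2 Y^{2}\right) - 2 = 3 Y^{2} - 2 = -2 + 3 Y^{2}$)
$d{\left(O{\left(\frac{2 + 0}{3 + 5} \right)} \right)} 77 = \left(-2 + 3 \left(\sqrt{2} \sqrt{\frac{2 + 0}{3 + 5}}\right)^{2}\right) 77 = \left(-2 + 3 \left(\sqrt{2} \sqrt{\frac{2}{8}}\right)^{2}\right) 77 = \left(-2 + 3 \left(\sqrt{2} \sqrt{2 \cdot \frac{1}{8}}\right)^{2}\right) 77 = \left(-2 + 3 \left(\frac{\sqrt{2}}{2}\right)^{2}\right) 77 = \left(-2 + 3 \cdot \frac{1}{2}\right) 77 = \left(-2 + \frac{3}{2}\right) 77 = \left(- \frac{1}{2}\right) 77 = - \frac{77}{2}$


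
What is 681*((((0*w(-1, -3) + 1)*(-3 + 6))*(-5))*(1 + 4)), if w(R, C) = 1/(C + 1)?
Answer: -51075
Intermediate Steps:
w(R, C) = 1/(1 + C)
681*((((0*w(-1, -3) + 1)*(-3 + 6))*(-5))*(1 + 4)) = 681*((((0/(1 - 3) + 1)*(-3 + 6))*(-5))*(1 + 4)) = 681*((((0/(-2) + 1)*3)*(-5))*5) = 681*((((0*(-1/2) + 1)*3)*(-5))*5) = 681*((((0 + 1)*3)*(-5))*5) = 681*(((1*3)*(-5))*5) = 681*((3*(-5))*5) = 681*(-15*5) = 681*(-75) = -51075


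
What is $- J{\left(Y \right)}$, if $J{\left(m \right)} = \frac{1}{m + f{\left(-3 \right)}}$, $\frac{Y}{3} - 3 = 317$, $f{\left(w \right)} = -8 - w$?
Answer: $- \frac{1}{955} \approx -0.0010471$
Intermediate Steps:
$Y = 960$ ($Y = 9 + 3 \cdot 317 = 9 + 951 = 960$)
$J{\left(m \right)} = \frac{1}{-5 + m}$ ($J{\left(m \right)} = \frac{1}{m - 5} = \frac{1}{-5 + m}$)
$- J{\left(Y \right)} = - \frac{1}{-5 + 960} = - \frac{1}{955}$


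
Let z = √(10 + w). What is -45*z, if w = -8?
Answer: -45*√2 ≈ -63.640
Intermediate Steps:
z = √2 (z = √(10 - 8) = √2 ≈ 1.4142)
-45*z = -45*√2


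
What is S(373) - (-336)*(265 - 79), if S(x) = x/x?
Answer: 62497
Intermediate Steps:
S(x) = 1
S(373) - (-336)*(265 - 79) = 1 - (-336)*(265 - 79) = 1 - (-336)*186 = 1 - 1*(-62496) = 1 + 62496 = 62497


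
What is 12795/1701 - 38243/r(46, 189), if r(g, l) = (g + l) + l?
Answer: -19875421/240408 ≈ -82.674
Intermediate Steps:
r(g, l) = g + 2*l
12795/1701 - 38243/r(46, 189) = 12795/1701 - 38243/(46 + 2*189) = 12795*(1/1701) - 38243/(46 + 378) = 4265/567 - 38243/424 = -19875421/240408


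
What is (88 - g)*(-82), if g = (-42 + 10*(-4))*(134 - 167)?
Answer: 214676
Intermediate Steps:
g = 2706 (g = (-42 - 40)*(-33) = -82*(-33) = 2706)
(88 - g)*(-82) = (88 - 1*2706)*(-82) = (88 - 2706)*(-82) = -2618*(-82) = 214676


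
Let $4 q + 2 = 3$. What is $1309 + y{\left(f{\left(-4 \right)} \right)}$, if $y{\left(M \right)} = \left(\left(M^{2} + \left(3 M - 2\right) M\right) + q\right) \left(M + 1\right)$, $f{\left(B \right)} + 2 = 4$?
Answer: $\frac{5383}{4} \approx 1345.8$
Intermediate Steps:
$q = \frac{1}{4}$ ($q = - \frac{1}{2} + \frac{1}{4} \cdot 3 = - \frac{1}{2} + \frac{3}{4} = \frac{1}{4} \approx 0.25$)
$f{\left(B \right)} = 2$ ($f{\left(B \right)} = -2 + 4 = 2$)
$y{\left(M \right)} = \left(1 + M\right) \left(\frac{1}{4} + M^{2} + M \left(-2 + 3 M\right)\right)$ ($y{\left(M \right)} = \left(\left(M^{2} + \left(3 M - 2\right) M\right) + \frac{1}{4}\right) \left(M + 1\right) = \left(\left(M^{2} + \left(-2 + 3 M\right) M\right) + \frac{1}{4}\right) \left(1 + M\right) = \left(\left(M^{2} + M \left(-2 + 3 M\right)\right) + \frac{1}{4}\right) \left(1 + M\right) = \left(\frac{1}{4} + M^{2} + M \left(-2 + 3 M\right)\right) \left(1 + M\right) = \left(1 + M\right) \left(\frac{1}{4} + M^{2} + M \left(-2 + 3 M\right)\right)$)
$1309 + y{\left(f{\left(-4 \right)} \right)} = 1309 + \left(\frac{1}{4} + 2 \cdot 2^{2} + 4 \cdot 2^{3} - \frac{7}{2}\right) = 1309 + \left(\frac{1}{4} + 2 \cdot 4 + 4 \cdot 8 - \frac{7}{2}\right) = 1309 + \left(\frac{1}{4} + 8 + 32 - \frac{7}{2}\right) = 1309 + \frac{147}{4} = \frac{5383}{4}$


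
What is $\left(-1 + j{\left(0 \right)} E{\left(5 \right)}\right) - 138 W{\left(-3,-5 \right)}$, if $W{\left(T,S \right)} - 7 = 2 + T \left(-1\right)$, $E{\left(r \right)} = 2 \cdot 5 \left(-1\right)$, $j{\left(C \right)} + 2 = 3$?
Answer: $-1667$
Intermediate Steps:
$j{\left(C \right)} = 1$ ($j{\left(C \right)} = -2 + 3 = 1$)
$E{\left(r \right)} = -10$ ($E{\left(r \right)} = 10 \left(-1\right) = -10$)
$W{\left(T,S \right)} = 9 - T$ ($W{\left(T,S \right)} = 7 + \left(2 + T \left(-1\right)\right) = 7 - \left(-2 + T\right) = 9 - T$)
$\left(-1 + j{\left(0 \right)} E{\left(5 \right)}\right) - 138 W{\left(-3,-5 \right)} = \left(-1 + 1 \left(-10\right)\right) - 138 \left(9 - -3\right) = \left(-1 - 10\right) - 138 \left(9 + 3\right) = -11 - 1656 = -1667$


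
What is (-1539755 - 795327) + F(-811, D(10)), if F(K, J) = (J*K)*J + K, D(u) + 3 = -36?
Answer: -3569424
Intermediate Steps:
D(u) = -39 (D(u) = -3 - 36 = -39)
F(K, J) = K + K*J**2 (F(K, J) = K*J**2 + K = K + K*J**2)
(-1539755 - 795327) + F(-811, D(10)) = (-1539755 - 795327) - 811*(1 + (-39)**2) = -2335082 - 811*(1 + 1521) = -2335082 - 811*1522 = -2335082 - 1234342 = -3569424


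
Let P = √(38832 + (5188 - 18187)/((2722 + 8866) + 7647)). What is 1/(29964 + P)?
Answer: 192119180/5756410136013 - √177370570635/1918803378671 ≈ 3.3155e-5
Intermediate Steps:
P = 9*√177370570635/19235 (P = √(38832 - 12999/(11588 + 7647)) = √(38832 - 12999/19235) = √(746920521/19235) = 9*√177370570635/19235 ≈ 197.06)
1/(29964 + P) = 1/(29964 + 9*√177370570635/19235)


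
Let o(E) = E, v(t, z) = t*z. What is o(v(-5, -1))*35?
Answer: 175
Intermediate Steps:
o(v(-5, -1))*35 = -5*(-1)*35 = 5*35 = 175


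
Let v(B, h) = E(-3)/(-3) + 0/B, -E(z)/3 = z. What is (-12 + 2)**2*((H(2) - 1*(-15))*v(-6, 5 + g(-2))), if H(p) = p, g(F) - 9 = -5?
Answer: -5100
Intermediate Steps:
g(F) = 4 (g(F) = 9 - 5 = 4)
E(z) = -3*z
v(B, h) = -3 (v(B, h) = -3*(-3)/(-3) + 0/B = 9*(-1/3) + 0 = -3 + 0 = -3)
(-12 + 2)**2*((H(2) - 1*(-15))*v(-6, 5 + g(-2))) = (-12 + 2)**2*((2 - 1*(-15))*(-3)) = (-10)**2*((2 + 15)*(-3)) = 100*(17*(-3)) = 100*(-51) = -5100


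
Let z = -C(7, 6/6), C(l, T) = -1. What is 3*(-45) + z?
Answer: -134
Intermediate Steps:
z = 1 (z = -1*(-1) = 1)
3*(-45) + z = 3*(-45) + 1 = -135 + 1 = -134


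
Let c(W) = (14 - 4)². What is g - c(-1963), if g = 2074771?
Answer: 2074671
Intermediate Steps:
c(W) = 100 (c(W) = 10² = 100)
g - c(-1963) = 2074771 - 1*100 = 2074771 - 100 = 2074671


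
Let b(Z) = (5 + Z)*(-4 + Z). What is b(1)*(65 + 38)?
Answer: -1854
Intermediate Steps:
b(Z) = (-4 + Z)*(5 + Z)
b(1)*(65 + 38) = (-20 + 1 + 1²)*(65 + 38) = (-20 + 1 + 1)*103 = -18*103 = -1854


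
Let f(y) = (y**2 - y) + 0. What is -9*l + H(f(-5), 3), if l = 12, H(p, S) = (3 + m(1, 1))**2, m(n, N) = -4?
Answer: -107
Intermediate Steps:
f(y) = y**2 - y
H(p, S) = 1 (H(p, S) = (3 - 4)**2 = (-1)**2 = 1)
-9*l + H(f(-5), 3) = -9*12 + 1 = -108 + 1 = -107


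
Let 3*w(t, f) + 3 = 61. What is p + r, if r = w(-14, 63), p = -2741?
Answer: -8165/3 ≈ -2721.7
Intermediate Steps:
w(t, f) = 58/3 (w(t, f) = -1 + (1/3)*61 = -1 + 61/3 = 58/3)
r = 58/3 ≈ 19.333
p + r = -2741 + 58/3 = -8165/3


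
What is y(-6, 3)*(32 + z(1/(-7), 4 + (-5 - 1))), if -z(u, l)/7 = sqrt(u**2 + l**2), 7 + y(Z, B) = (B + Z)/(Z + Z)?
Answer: -216 + 27*sqrt(197)/4 ≈ -121.26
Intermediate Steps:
y(Z, B) = -7 + (B + Z)/(2*Z) (y(Z, B) = -7 + (B + Z)/(Z + Z) = -7 + (B + Z)/((2*Z)) = -7 + (B + Z)*(1/(2*Z)) = -7 + (B + Z)/(2*Z))
z(u, l) = -7*sqrt(l**2 + u**2) (z(u, l) = -7*sqrt(u**2 + l**2) = -7*sqrt(l**2 + u**2))
y(-6, 3)*(32 + z(1/(-7), 4 + (-5 - 1))) = ((1/2)*(3 - 13*(-6))/(-6))*(32 - 7*sqrt((4 + (-5 - 1))**2 + (1/(-7))**2)) = ((1/2)*(-1/6)*(3 + 78))*(32 - 7*sqrt((4 - 6)**2 + (-1/7)**2)) = ((1/2)*(-1/6)*81)*(32 - 7*sqrt((-2)**2 + 1/49)) = -27*(32 - 7*sqrt(4 + 1/49))/4 = -27*(32 - sqrt(197))/4 = -216 + 27*sqrt(197)/4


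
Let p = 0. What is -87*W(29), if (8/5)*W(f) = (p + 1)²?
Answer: -435/8 ≈ -54.375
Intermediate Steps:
W(f) = 5/8 (W(f) = 5*(0 + 1)²/8 = (5/8)*1² = (5/8)*1 = 5/8)
-87*W(29) = -87*5/8 = -435/8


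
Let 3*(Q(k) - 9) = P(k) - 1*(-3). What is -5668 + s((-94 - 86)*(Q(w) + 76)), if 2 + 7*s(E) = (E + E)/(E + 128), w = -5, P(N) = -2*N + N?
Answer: -155252124/27391 ≈ -5668.0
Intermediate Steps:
P(N) = -N
Q(k) = 10 - k/3 (Q(k) = 9 + (-k - 1*(-3))/3 = 9 + (-k + 3)/3 = 9 + (3 - k)/3 = 9 + (1 - k/3) = 10 - k/3)
s(E) = -2/7 + 2*E/(7*(128 + E)) (s(E) = -2/7 + ((E + E)/(E + 128))/7 = -2/7 + ((2*E)/(128 + E))/7 = -2/7 + (2*E/(128 + E))/7 = -2/7 + 2*E/(7*(128 + E)))
-5668 + s((-94 - 86)*(Q(w) + 76)) = -5668 - 256/(896 + 7*((-94 - 86)*((10 - 1/3*(-5)) + 76))) = -5668 - 256/(896 + 7*(-180*((10 + 5/3) + 76))) = -5668 - 256/(896 + 7*(-180*(35/3 + 76))) = -5668 - 256/(896 + 7*(-180*263/3)) = -5668 - 256/(896 + 7*(-15780)) = -5668 - 256/(896 - 110460) = -5668 - 256/(-109564) = -5668 - 256*(-1/109564) = -5668 + 64/27391 = -155252124/27391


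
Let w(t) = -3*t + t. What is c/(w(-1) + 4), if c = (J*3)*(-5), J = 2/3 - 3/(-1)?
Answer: -55/6 ≈ -9.1667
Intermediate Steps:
w(t) = -2*t
J = 11/3 (J = 2*(1/3) - 3*(-1) = 2/3 + 3 = 11/3 ≈ 3.6667)
c = -55 (c = ((11/3)*3)*(-5) = 11*(-5) = -55)
c/(w(-1) + 4) = -55/(-2*(-1) + 4) = -55/(2 + 4) = -55/6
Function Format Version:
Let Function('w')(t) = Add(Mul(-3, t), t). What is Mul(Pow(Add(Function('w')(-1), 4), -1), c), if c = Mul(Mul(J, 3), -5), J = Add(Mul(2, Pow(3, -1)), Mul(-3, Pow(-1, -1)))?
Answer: Rational(-55, 6) ≈ -9.1667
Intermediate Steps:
Function('w')(t) = Mul(-2, t)
J = Rational(11, 3) (J = Add(Mul(2, Rational(1, 3)), Mul(-3, -1)) = Add(Rational(2, 3), 3) = Rational(11, 3) ≈ 3.6667)
c = -55 (c = Mul(Mul(Rational(11, 3), 3), -5) = Mul(11, -5) = -55)
Mul(Pow(Add(Function('w')(-1), 4), -1), c) = Mul(Pow(Add(Mul(-2, -1), 4), -1), -55) = Mul(Pow(Add(2, 4), -1), -55) = Mul(Pow(6, -1), -55) = Mul(Rational(1, 6), -55) = Rational(-55, 6)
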